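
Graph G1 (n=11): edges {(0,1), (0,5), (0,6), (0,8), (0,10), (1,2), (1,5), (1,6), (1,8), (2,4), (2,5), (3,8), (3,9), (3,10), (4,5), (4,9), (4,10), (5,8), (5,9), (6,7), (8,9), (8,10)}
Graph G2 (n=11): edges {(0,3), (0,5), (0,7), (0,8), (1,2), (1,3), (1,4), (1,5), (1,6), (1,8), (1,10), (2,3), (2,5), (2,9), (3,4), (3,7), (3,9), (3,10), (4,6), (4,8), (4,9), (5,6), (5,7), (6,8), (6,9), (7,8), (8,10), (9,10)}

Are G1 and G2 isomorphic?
No, not isomorphic

The graphs are NOT isomorphic.

Counting triangles (3-cliques): G1 has 12, G2 has 17.
Triangle count is an isomorphism invariant, so differing triangle counts rule out isomorphism.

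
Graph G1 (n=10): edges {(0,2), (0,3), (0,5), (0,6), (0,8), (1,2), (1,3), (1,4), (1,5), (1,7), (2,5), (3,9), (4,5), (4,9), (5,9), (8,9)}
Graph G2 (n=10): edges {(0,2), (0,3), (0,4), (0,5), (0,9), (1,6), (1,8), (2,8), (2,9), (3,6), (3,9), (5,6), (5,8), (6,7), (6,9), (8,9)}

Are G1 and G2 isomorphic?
Yes, isomorphic

The graphs are isomorphic.
One valid mapping φ: V(G1) → V(G2): 0→6, 1→0, 2→3, 3→5, 4→2, 5→9, 6→7, 7→4, 8→1, 9→8

Verify φ preserves adjacency — for each edge of G1, its image is an edge of G2:
  (0,2) → (φ(0),φ(2)) = (3,6) ∈ E(G2) ✓
  (0,3) → (φ(0),φ(3)) = (5,6) ∈ E(G2) ✓
  (0,5) → (φ(0),φ(5)) = (6,9) ∈ E(G2) ✓
  (0,6) → (φ(0),φ(6)) = (6,7) ∈ E(G2) ✓
  (0,8) → (φ(0),φ(8)) = (1,6) ∈ E(G2) ✓
  (1,2) → (φ(1),φ(2)) = (0,3) ∈ E(G2) ✓
  (1,3) → (φ(1),φ(3)) = (0,5) ∈ E(G2) ✓
  (1,4) → (φ(1),φ(4)) = (0,2) ∈ E(G2) ✓
  (1,5) → (φ(1),φ(5)) = (0,9) ∈ E(G2) ✓
  (1,7) → (φ(1),φ(7)) = (0,4) ∈ E(G2) ✓
  (2,5) → (φ(2),φ(5)) = (3,9) ∈ E(G2) ✓
  (3,9) → (φ(3),φ(9)) = (5,8) ∈ E(G2) ✓
  (4,5) → (φ(4),φ(5)) = (2,9) ∈ E(G2) ✓
  (4,9) → (φ(4),φ(9)) = (2,8) ∈ E(G2) ✓
  (5,9) → (φ(5),φ(9)) = (8,9) ∈ E(G2) ✓
  (8,9) → (φ(8),φ(9)) = (1,8) ∈ E(G2) ✓
All 16 edges of G1 map to edges of G2, and |E(G1)| = |E(G2)| = 16, so φ is a bijection on edges as well as vertices. Hence G1 ≅ G2.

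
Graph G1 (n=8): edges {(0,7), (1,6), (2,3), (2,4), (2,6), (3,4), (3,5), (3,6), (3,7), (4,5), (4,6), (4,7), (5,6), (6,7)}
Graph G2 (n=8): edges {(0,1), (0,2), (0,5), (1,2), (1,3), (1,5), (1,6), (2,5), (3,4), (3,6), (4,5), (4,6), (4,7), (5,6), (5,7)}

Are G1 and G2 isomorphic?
No, not isomorphic

The graphs are NOT isomorphic.

Degrees in G1: deg(0)=1, deg(1)=1, deg(2)=3, deg(3)=5, deg(4)=5, deg(5)=3, deg(6)=6, deg(7)=4.
Sorted degree sequence of G1: [6, 5, 5, 4, 3, 3, 1, 1].
Degrees in G2: deg(0)=3, deg(1)=5, deg(2)=3, deg(3)=3, deg(4)=4, deg(5)=6, deg(6)=4, deg(7)=2.
Sorted degree sequence of G2: [6, 5, 4, 4, 3, 3, 3, 2].
The (sorted) degree sequence is an isomorphism invariant, so since G1 and G2 have different degree sequences they cannot be isomorphic.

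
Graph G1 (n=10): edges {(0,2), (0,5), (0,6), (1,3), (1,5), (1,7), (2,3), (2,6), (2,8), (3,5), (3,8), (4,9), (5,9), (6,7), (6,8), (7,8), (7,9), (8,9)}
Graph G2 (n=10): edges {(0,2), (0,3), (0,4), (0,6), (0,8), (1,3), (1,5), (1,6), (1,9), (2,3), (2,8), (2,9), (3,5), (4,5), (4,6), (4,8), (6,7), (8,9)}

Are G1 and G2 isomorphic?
Yes, isomorphic

The graphs are isomorphic.
One valid mapping φ: V(G1) → V(G2): 0→9, 1→5, 2→2, 3→3, 4→7, 5→1, 6→8, 7→4, 8→0, 9→6

Verify φ preserves adjacency — for each edge of G1, its image is an edge of G2:
  (0,2) → (φ(0),φ(2)) = (2,9) ∈ E(G2) ✓
  (0,5) → (φ(0),φ(5)) = (1,9) ∈ E(G2) ✓
  (0,6) → (φ(0),φ(6)) = (8,9) ∈ E(G2) ✓
  (1,3) → (φ(1),φ(3)) = (3,5) ∈ E(G2) ✓
  (1,5) → (φ(1),φ(5)) = (1,5) ∈ E(G2) ✓
  (1,7) → (φ(1),φ(7)) = (4,5) ∈ E(G2) ✓
  (2,3) → (φ(2),φ(3)) = (2,3) ∈ E(G2) ✓
  (2,6) → (φ(2),φ(6)) = (2,8) ∈ E(G2) ✓
  (2,8) → (φ(2),φ(8)) = (0,2) ∈ E(G2) ✓
  (3,5) → (φ(3),φ(5)) = (1,3) ∈ E(G2) ✓
  (3,8) → (φ(3),φ(8)) = (0,3) ∈ E(G2) ✓
  (4,9) → (φ(4),φ(9)) = (6,7) ∈ E(G2) ✓
  (5,9) → (φ(5),φ(9)) = (1,6) ∈ E(G2) ✓
  (6,7) → (φ(6),φ(7)) = (4,8) ∈ E(G2) ✓
  (6,8) → (φ(6),φ(8)) = (0,8) ∈ E(G2) ✓
  (7,8) → (φ(7),φ(8)) = (0,4) ∈ E(G2) ✓
  (7,9) → (φ(7),φ(9)) = (4,6) ∈ E(G2) ✓
  (8,9) → (φ(8),φ(9)) = (0,6) ∈ E(G2) ✓
All 18 edges of G1 map to edges of G2, and |E(G1)| = |E(G2)| = 18, so φ is a bijection on edges as well as vertices. Hence G1 ≅ G2.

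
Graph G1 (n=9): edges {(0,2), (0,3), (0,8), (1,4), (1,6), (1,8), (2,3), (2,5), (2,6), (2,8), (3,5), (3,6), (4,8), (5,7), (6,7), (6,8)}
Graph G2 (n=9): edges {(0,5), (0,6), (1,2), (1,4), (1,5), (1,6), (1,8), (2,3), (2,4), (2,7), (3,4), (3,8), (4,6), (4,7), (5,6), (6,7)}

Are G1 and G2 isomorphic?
Yes, isomorphic

The graphs are isomorphic.
One valid mapping φ: V(G1) → V(G2): 0→7, 1→5, 2→4, 3→2, 4→0, 5→3, 6→1, 7→8, 8→6

Verify φ preserves adjacency — for each edge of G1, its image is an edge of G2:
  (0,2) → (φ(0),φ(2)) = (4,7) ∈ E(G2) ✓
  (0,3) → (φ(0),φ(3)) = (2,7) ∈ E(G2) ✓
  (0,8) → (φ(0),φ(8)) = (6,7) ∈ E(G2) ✓
  (1,4) → (φ(1),φ(4)) = (0,5) ∈ E(G2) ✓
  (1,6) → (φ(1),φ(6)) = (1,5) ∈ E(G2) ✓
  (1,8) → (φ(1),φ(8)) = (5,6) ∈ E(G2) ✓
  (2,3) → (φ(2),φ(3)) = (2,4) ∈ E(G2) ✓
  (2,5) → (φ(2),φ(5)) = (3,4) ∈ E(G2) ✓
  (2,6) → (φ(2),φ(6)) = (1,4) ∈ E(G2) ✓
  (2,8) → (φ(2),φ(8)) = (4,6) ∈ E(G2) ✓
  (3,5) → (φ(3),φ(5)) = (2,3) ∈ E(G2) ✓
  (3,6) → (φ(3),φ(6)) = (1,2) ∈ E(G2) ✓
  (4,8) → (φ(4),φ(8)) = (0,6) ∈ E(G2) ✓
  (5,7) → (φ(5),φ(7)) = (3,8) ∈ E(G2) ✓
  (6,7) → (φ(6),φ(7)) = (1,8) ∈ E(G2) ✓
  (6,8) → (φ(6),φ(8)) = (1,6) ∈ E(G2) ✓
All 16 edges of G1 map to edges of G2, and |E(G1)| = |E(G2)| = 16, so φ is a bijection on edges as well as vertices. Hence G1 ≅ G2.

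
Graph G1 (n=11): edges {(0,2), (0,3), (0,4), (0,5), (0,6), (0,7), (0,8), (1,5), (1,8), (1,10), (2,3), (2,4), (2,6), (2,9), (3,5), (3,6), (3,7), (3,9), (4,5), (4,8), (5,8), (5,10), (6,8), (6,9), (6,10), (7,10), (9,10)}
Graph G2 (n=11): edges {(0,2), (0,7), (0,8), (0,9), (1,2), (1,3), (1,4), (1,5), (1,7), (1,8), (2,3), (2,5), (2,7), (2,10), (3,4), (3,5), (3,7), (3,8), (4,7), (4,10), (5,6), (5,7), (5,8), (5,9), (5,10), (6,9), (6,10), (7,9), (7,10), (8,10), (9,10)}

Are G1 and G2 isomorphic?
No, not isomorphic

The graphs are NOT isomorphic.

Degrees in G1: deg(0)=7, deg(1)=3, deg(2)=5, deg(3)=6, deg(4)=4, deg(5)=6, deg(6)=6, deg(7)=3, deg(8)=5, deg(9)=4, deg(10)=5.
Sorted degree sequence of G1: [7, 6, 6, 6, 5, 5, 5, 4, 4, 3, 3].
Degrees in G2: deg(0)=4, deg(1)=6, deg(2)=6, deg(3)=6, deg(4)=4, deg(5)=8, deg(6)=3, deg(7)=8, deg(8)=5, deg(9)=5, deg(10)=7.
Sorted degree sequence of G2: [8, 8, 7, 6, 6, 6, 5, 5, 4, 4, 3].
The (sorted) degree sequence is an isomorphism invariant, so since G1 and G2 have different degree sequences they cannot be isomorphic.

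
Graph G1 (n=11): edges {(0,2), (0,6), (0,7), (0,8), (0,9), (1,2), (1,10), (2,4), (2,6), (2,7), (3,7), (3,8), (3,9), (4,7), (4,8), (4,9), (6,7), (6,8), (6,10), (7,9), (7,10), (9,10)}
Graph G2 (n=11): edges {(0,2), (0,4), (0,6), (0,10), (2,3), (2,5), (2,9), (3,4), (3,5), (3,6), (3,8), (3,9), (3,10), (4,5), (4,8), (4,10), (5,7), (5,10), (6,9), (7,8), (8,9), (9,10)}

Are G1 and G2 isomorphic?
Yes, isomorphic

The graphs are isomorphic.
One valid mapping φ: V(G1) → V(G2): 0→10, 1→7, 2→5, 3→6, 4→2, 5→1, 6→4, 7→3, 8→0, 9→9, 10→8

Verify φ preserves adjacency — for each edge of G1, its image is an edge of G2:
  (0,2) → (φ(0),φ(2)) = (5,10) ∈ E(G2) ✓
  (0,6) → (φ(0),φ(6)) = (4,10) ∈ E(G2) ✓
  (0,7) → (φ(0),φ(7)) = (3,10) ∈ E(G2) ✓
  (0,8) → (φ(0),φ(8)) = (0,10) ∈ E(G2) ✓
  (0,9) → (φ(0),φ(9)) = (9,10) ∈ E(G2) ✓
  (1,2) → (φ(1),φ(2)) = (5,7) ∈ E(G2) ✓
  (1,10) → (φ(1),φ(10)) = (7,8) ∈ E(G2) ✓
  (2,4) → (φ(2),φ(4)) = (2,5) ∈ E(G2) ✓
  (2,6) → (φ(2),φ(6)) = (4,5) ∈ E(G2) ✓
  (2,7) → (φ(2),φ(7)) = (3,5) ∈ E(G2) ✓
  (3,7) → (φ(3),φ(7)) = (3,6) ∈ E(G2) ✓
  (3,8) → (φ(3),φ(8)) = (0,6) ∈ E(G2) ✓
  (3,9) → (φ(3),φ(9)) = (6,9) ∈ E(G2) ✓
  (4,7) → (φ(4),φ(7)) = (2,3) ∈ E(G2) ✓
  (4,8) → (φ(4),φ(8)) = (0,2) ∈ E(G2) ✓
  (4,9) → (φ(4),φ(9)) = (2,9) ∈ E(G2) ✓
  (6,7) → (φ(6),φ(7)) = (3,4) ∈ E(G2) ✓
  (6,8) → (φ(6),φ(8)) = (0,4) ∈ E(G2) ✓
  (6,10) → (φ(6),φ(10)) = (4,8) ∈ E(G2) ✓
  (7,9) → (φ(7),φ(9)) = (3,9) ∈ E(G2) ✓
  (7,10) → (φ(7),φ(10)) = (3,8) ∈ E(G2) ✓
  (9,10) → (φ(9),φ(10)) = (8,9) ∈ E(G2) ✓
All 22 edges of G1 map to edges of G2, and |E(G1)| = |E(G2)| = 22, so φ is a bijection on edges as well as vertices. Hence G1 ≅ G2.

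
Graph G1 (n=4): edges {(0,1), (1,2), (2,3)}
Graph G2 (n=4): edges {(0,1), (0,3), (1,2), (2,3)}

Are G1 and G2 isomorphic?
No, not isomorphic

The graphs are NOT isomorphic.

Counting edges: G1 has 3 edge(s); G2 has 4 edge(s).
Edge count is an isomorphism invariant (a bijection on vertices induces a bijection on edges), so differing edge counts rule out isomorphism.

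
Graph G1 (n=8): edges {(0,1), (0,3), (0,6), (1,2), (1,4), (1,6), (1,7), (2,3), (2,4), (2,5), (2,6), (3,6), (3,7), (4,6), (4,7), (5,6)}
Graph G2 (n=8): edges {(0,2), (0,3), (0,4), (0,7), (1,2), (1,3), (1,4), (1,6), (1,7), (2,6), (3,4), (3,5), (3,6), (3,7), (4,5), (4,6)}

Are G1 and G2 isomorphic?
Yes, isomorphic

The graphs are isomorphic.
One valid mapping φ: V(G1) → V(G2): 0→7, 1→1, 2→4, 3→0, 4→6, 5→5, 6→3, 7→2

Verify φ preserves adjacency — for each edge of G1, its image is an edge of G2:
  (0,1) → (φ(0),φ(1)) = (1,7) ∈ E(G2) ✓
  (0,3) → (φ(0),φ(3)) = (0,7) ∈ E(G2) ✓
  (0,6) → (φ(0),φ(6)) = (3,7) ∈ E(G2) ✓
  (1,2) → (φ(1),φ(2)) = (1,4) ∈ E(G2) ✓
  (1,4) → (φ(1),φ(4)) = (1,6) ∈ E(G2) ✓
  (1,6) → (φ(1),φ(6)) = (1,3) ∈ E(G2) ✓
  (1,7) → (φ(1),φ(7)) = (1,2) ∈ E(G2) ✓
  (2,3) → (φ(2),φ(3)) = (0,4) ∈ E(G2) ✓
  (2,4) → (φ(2),φ(4)) = (4,6) ∈ E(G2) ✓
  (2,5) → (φ(2),φ(5)) = (4,5) ∈ E(G2) ✓
  (2,6) → (φ(2),φ(6)) = (3,4) ∈ E(G2) ✓
  (3,6) → (φ(3),φ(6)) = (0,3) ∈ E(G2) ✓
  (3,7) → (φ(3),φ(7)) = (0,2) ∈ E(G2) ✓
  (4,6) → (φ(4),φ(6)) = (3,6) ∈ E(G2) ✓
  (4,7) → (φ(4),φ(7)) = (2,6) ∈ E(G2) ✓
  (5,6) → (φ(5),φ(6)) = (3,5) ∈ E(G2) ✓
All 16 edges of G1 map to edges of G2, and |E(G1)| = |E(G2)| = 16, so φ is a bijection on edges as well as vertices. Hence G1 ≅ G2.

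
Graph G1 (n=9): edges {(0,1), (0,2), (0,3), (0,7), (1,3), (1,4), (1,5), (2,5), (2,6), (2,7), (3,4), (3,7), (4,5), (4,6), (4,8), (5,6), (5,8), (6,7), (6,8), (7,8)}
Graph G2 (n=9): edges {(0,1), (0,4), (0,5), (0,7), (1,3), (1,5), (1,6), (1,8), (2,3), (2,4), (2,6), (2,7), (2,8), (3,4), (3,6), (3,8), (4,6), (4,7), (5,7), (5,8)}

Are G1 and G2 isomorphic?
Yes, isomorphic

The graphs are isomorphic.
One valid mapping φ: V(G1) → V(G2): 0→5, 1→7, 2→8, 3→0, 4→4, 5→2, 6→3, 7→1, 8→6

Verify φ preserves adjacency — for each edge of G1, its image is an edge of G2:
  (0,1) → (φ(0),φ(1)) = (5,7) ∈ E(G2) ✓
  (0,2) → (φ(0),φ(2)) = (5,8) ∈ E(G2) ✓
  (0,3) → (φ(0),φ(3)) = (0,5) ∈ E(G2) ✓
  (0,7) → (φ(0),φ(7)) = (1,5) ∈ E(G2) ✓
  (1,3) → (φ(1),φ(3)) = (0,7) ∈ E(G2) ✓
  (1,4) → (φ(1),φ(4)) = (4,7) ∈ E(G2) ✓
  (1,5) → (φ(1),φ(5)) = (2,7) ∈ E(G2) ✓
  (2,5) → (φ(2),φ(5)) = (2,8) ∈ E(G2) ✓
  (2,6) → (φ(2),φ(6)) = (3,8) ∈ E(G2) ✓
  (2,7) → (φ(2),φ(7)) = (1,8) ∈ E(G2) ✓
  (3,4) → (φ(3),φ(4)) = (0,4) ∈ E(G2) ✓
  (3,7) → (φ(3),φ(7)) = (0,1) ∈ E(G2) ✓
  (4,5) → (φ(4),φ(5)) = (2,4) ∈ E(G2) ✓
  (4,6) → (φ(4),φ(6)) = (3,4) ∈ E(G2) ✓
  (4,8) → (φ(4),φ(8)) = (4,6) ∈ E(G2) ✓
  (5,6) → (φ(5),φ(6)) = (2,3) ∈ E(G2) ✓
  (5,8) → (φ(5),φ(8)) = (2,6) ∈ E(G2) ✓
  (6,7) → (φ(6),φ(7)) = (1,3) ∈ E(G2) ✓
  (6,8) → (φ(6),φ(8)) = (3,6) ∈ E(G2) ✓
  (7,8) → (φ(7),φ(8)) = (1,6) ∈ E(G2) ✓
All 20 edges of G1 map to edges of G2, and |E(G1)| = |E(G2)| = 20, so φ is a bijection on edges as well as vertices. Hence G1 ≅ G2.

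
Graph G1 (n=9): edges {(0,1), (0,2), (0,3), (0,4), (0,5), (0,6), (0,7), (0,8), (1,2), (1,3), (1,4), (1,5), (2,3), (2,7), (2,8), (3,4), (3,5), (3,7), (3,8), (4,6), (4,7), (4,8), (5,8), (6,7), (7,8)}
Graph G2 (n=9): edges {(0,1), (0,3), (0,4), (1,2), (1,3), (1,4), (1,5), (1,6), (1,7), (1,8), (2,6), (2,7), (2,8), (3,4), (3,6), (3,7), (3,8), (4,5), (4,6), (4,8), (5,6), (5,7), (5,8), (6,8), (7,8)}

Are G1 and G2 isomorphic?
Yes, isomorphic

The graphs are isomorphic.
One valid mapping φ: V(G1) → V(G2): 0→1, 1→7, 2→5, 3→8, 4→3, 5→2, 6→0, 7→4, 8→6

Verify φ preserves adjacency — for each edge of G1, its image is an edge of G2:
  (0,1) → (φ(0),φ(1)) = (1,7) ∈ E(G2) ✓
  (0,2) → (φ(0),φ(2)) = (1,5) ∈ E(G2) ✓
  (0,3) → (φ(0),φ(3)) = (1,8) ∈ E(G2) ✓
  (0,4) → (φ(0),φ(4)) = (1,3) ∈ E(G2) ✓
  (0,5) → (φ(0),φ(5)) = (1,2) ∈ E(G2) ✓
  (0,6) → (φ(0),φ(6)) = (0,1) ∈ E(G2) ✓
  (0,7) → (φ(0),φ(7)) = (1,4) ∈ E(G2) ✓
  (0,8) → (φ(0),φ(8)) = (1,6) ∈ E(G2) ✓
  (1,2) → (φ(1),φ(2)) = (5,7) ∈ E(G2) ✓
  (1,3) → (φ(1),φ(3)) = (7,8) ∈ E(G2) ✓
  (1,4) → (φ(1),φ(4)) = (3,7) ∈ E(G2) ✓
  (1,5) → (φ(1),φ(5)) = (2,7) ∈ E(G2) ✓
  (2,3) → (φ(2),φ(3)) = (5,8) ∈ E(G2) ✓
  (2,7) → (φ(2),φ(7)) = (4,5) ∈ E(G2) ✓
  (2,8) → (φ(2),φ(8)) = (5,6) ∈ E(G2) ✓
  (3,4) → (φ(3),φ(4)) = (3,8) ∈ E(G2) ✓
  (3,5) → (φ(3),φ(5)) = (2,8) ∈ E(G2) ✓
  (3,7) → (φ(3),φ(7)) = (4,8) ∈ E(G2) ✓
  (3,8) → (φ(3),φ(8)) = (6,8) ∈ E(G2) ✓
  (4,6) → (φ(4),φ(6)) = (0,3) ∈ E(G2) ✓
  (4,7) → (φ(4),φ(7)) = (3,4) ∈ E(G2) ✓
  (4,8) → (φ(4),φ(8)) = (3,6) ∈ E(G2) ✓
  (5,8) → (φ(5),φ(8)) = (2,6) ∈ E(G2) ✓
  (6,7) → (φ(6),φ(7)) = (0,4) ∈ E(G2) ✓
  (7,8) → (φ(7),φ(8)) = (4,6) ∈ E(G2) ✓
All 25 edges of G1 map to edges of G2, and |E(G1)| = |E(G2)| = 25, so φ is a bijection on edges as well as vertices. Hence G1 ≅ G2.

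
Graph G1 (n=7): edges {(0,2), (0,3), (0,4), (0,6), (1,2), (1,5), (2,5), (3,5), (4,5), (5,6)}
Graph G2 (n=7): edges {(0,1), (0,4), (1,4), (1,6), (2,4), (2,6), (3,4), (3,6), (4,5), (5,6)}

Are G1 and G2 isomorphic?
Yes, isomorphic

The graphs are isomorphic.
One valid mapping φ: V(G1) → V(G2): 0→6, 1→0, 2→1, 3→2, 4→3, 5→4, 6→5

Verify φ preserves adjacency — for each edge of G1, its image is an edge of G2:
  (0,2) → (φ(0),φ(2)) = (1,6) ∈ E(G2) ✓
  (0,3) → (φ(0),φ(3)) = (2,6) ∈ E(G2) ✓
  (0,4) → (φ(0),φ(4)) = (3,6) ∈ E(G2) ✓
  (0,6) → (φ(0),φ(6)) = (5,6) ∈ E(G2) ✓
  (1,2) → (φ(1),φ(2)) = (0,1) ∈ E(G2) ✓
  (1,5) → (φ(1),φ(5)) = (0,4) ∈ E(G2) ✓
  (2,5) → (φ(2),φ(5)) = (1,4) ∈ E(G2) ✓
  (3,5) → (φ(3),φ(5)) = (2,4) ∈ E(G2) ✓
  (4,5) → (φ(4),φ(5)) = (3,4) ∈ E(G2) ✓
  (5,6) → (φ(5),φ(6)) = (4,5) ∈ E(G2) ✓
All 10 edges of G1 map to edges of G2, and |E(G1)| = |E(G2)| = 10, so φ is a bijection on edges as well as vertices. Hence G1 ≅ G2.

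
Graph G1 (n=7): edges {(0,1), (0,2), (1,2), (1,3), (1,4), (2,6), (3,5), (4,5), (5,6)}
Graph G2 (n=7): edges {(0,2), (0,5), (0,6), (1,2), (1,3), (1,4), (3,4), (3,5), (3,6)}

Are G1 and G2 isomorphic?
Yes, isomorphic

The graphs are isomorphic.
One valid mapping φ: V(G1) → V(G2): 0→4, 1→3, 2→1, 3→5, 4→6, 5→0, 6→2

Verify φ preserves adjacency — for each edge of G1, its image is an edge of G2:
  (0,1) → (φ(0),φ(1)) = (3,4) ∈ E(G2) ✓
  (0,2) → (φ(0),φ(2)) = (1,4) ∈ E(G2) ✓
  (1,2) → (φ(1),φ(2)) = (1,3) ∈ E(G2) ✓
  (1,3) → (φ(1),φ(3)) = (3,5) ∈ E(G2) ✓
  (1,4) → (φ(1),φ(4)) = (3,6) ∈ E(G2) ✓
  (2,6) → (φ(2),φ(6)) = (1,2) ∈ E(G2) ✓
  (3,5) → (φ(3),φ(5)) = (0,5) ∈ E(G2) ✓
  (4,5) → (φ(4),φ(5)) = (0,6) ∈ E(G2) ✓
  (5,6) → (φ(5),φ(6)) = (0,2) ∈ E(G2) ✓
All 9 edges of G1 map to edges of G2, and |E(G1)| = |E(G2)| = 9, so φ is a bijection on edges as well as vertices. Hence G1 ≅ G2.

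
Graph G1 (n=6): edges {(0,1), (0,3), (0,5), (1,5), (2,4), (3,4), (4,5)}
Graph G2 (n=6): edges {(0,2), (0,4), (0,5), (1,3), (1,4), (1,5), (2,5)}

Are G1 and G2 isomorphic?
Yes, isomorphic

The graphs are isomorphic.
One valid mapping φ: V(G1) → V(G2): 0→0, 1→2, 2→3, 3→4, 4→1, 5→5

Verify φ preserves adjacency — for each edge of G1, its image is an edge of G2:
  (0,1) → (φ(0),φ(1)) = (0,2) ∈ E(G2) ✓
  (0,3) → (φ(0),φ(3)) = (0,4) ∈ E(G2) ✓
  (0,5) → (φ(0),φ(5)) = (0,5) ∈ E(G2) ✓
  (1,5) → (φ(1),φ(5)) = (2,5) ∈ E(G2) ✓
  (2,4) → (φ(2),φ(4)) = (1,3) ∈ E(G2) ✓
  (3,4) → (φ(3),φ(4)) = (1,4) ∈ E(G2) ✓
  (4,5) → (φ(4),φ(5)) = (1,5) ∈ E(G2) ✓
All 7 edges of G1 map to edges of G2, and |E(G1)| = |E(G2)| = 7, so φ is a bijection on edges as well as vertices. Hence G1 ≅ G2.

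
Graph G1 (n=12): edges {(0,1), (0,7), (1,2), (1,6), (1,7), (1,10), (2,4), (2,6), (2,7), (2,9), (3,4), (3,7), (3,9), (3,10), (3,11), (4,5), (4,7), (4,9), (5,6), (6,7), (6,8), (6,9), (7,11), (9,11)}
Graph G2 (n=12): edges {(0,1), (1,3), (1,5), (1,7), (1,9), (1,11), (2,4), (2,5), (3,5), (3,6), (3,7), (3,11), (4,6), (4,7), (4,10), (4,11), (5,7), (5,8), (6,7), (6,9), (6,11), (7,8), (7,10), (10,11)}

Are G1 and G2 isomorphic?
Yes, isomorphic

The graphs are isomorphic.
One valid mapping φ: V(G1) → V(G2): 0→8, 1→5, 2→3, 3→4, 4→6, 5→9, 6→1, 7→7, 8→0, 9→11, 10→2, 11→10

Verify φ preserves adjacency — for each edge of G1, its image is an edge of G2:
  (0,1) → (φ(0),φ(1)) = (5,8) ∈ E(G2) ✓
  (0,7) → (φ(0),φ(7)) = (7,8) ∈ E(G2) ✓
  (1,2) → (φ(1),φ(2)) = (3,5) ∈ E(G2) ✓
  (1,6) → (φ(1),φ(6)) = (1,5) ∈ E(G2) ✓
  (1,7) → (φ(1),φ(7)) = (5,7) ∈ E(G2) ✓
  (1,10) → (φ(1),φ(10)) = (2,5) ∈ E(G2) ✓
  (2,4) → (φ(2),φ(4)) = (3,6) ∈ E(G2) ✓
  (2,6) → (φ(2),φ(6)) = (1,3) ∈ E(G2) ✓
  (2,7) → (φ(2),φ(7)) = (3,7) ∈ E(G2) ✓
  (2,9) → (φ(2),φ(9)) = (3,11) ∈ E(G2) ✓
  (3,4) → (φ(3),φ(4)) = (4,6) ∈ E(G2) ✓
  (3,7) → (φ(3),φ(7)) = (4,7) ∈ E(G2) ✓
  (3,9) → (φ(3),φ(9)) = (4,11) ∈ E(G2) ✓
  (3,10) → (φ(3),φ(10)) = (2,4) ∈ E(G2) ✓
  (3,11) → (φ(3),φ(11)) = (4,10) ∈ E(G2) ✓
  (4,5) → (φ(4),φ(5)) = (6,9) ∈ E(G2) ✓
  (4,7) → (φ(4),φ(7)) = (6,7) ∈ E(G2) ✓
  (4,9) → (φ(4),φ(9)) = (6,11) ∈ E(G2) ✓
  (5,6) → (φ(5),φ(6)) = (1,9) ∈ E(G2) ✓
  (6,7) → (φ(6),φ(7)) = (1,7) ∈ E(G2) ✓
  (6,8) → (φ(6),φ(8)) = (0,1) ∈ E(G2) ✓
  (6,9) → (φ(6),φ(9)) = (1,11) ∈ E(G2) ✓
  (7,11) → (φ(7),φ(11)) = (7,10) ∈ E(G2) ✓
  (9,11) → (φ(9),φ(11)) = (10,11) ∈ E(G2) ✓
All 24 edges of G1 map to edges of G2, and |E(G1)| = |E(G2)| = 24, so φ is a bijection on edges as well as vertices. Hence G1 ≅ G2.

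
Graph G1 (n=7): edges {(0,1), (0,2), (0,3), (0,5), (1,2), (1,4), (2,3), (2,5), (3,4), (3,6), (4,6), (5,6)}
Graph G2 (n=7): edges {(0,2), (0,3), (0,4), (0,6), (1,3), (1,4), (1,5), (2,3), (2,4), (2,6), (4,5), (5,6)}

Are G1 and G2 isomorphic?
Yes, isomorphic

The graphs are isomorphic.
One valid mapping φ: V(G1) → V(G2): 0→2, 1→6, 2→0, 3→4, 4→5, 5→3, 6→1

Verify φ preserves adjacency — for each edge of G1, its image is an edge of G2:
  (0,1) → (φ(0),φ(1)) = (2,6) ∈ E(G2) ✓
  (0,2) → (φ(0),φ(2)) = (0,2) ∈ E(G2) ✓
  (0,3) → (φ(0),φ(3)) = (2,4) ∈ E(G2) ✓
  (0,5) → (φ(0),φ(5)) = (2,3) ∈ E(G2) ✓
  (1,2) → (φ(1),φ(2)) = (0,6) ∈ E(G2) ✓
  (1,4) → (φ(1),φ(4)) = (5,6) ∈ E(G2) ✓
  (2,3) → (φ(2),φ(3)) = (0,4) ∈ E(G2) ✓
  (2,5) → (φ(2),φ(5)) = (0,3) ∈ E(G2) ✓
  (3,4) → (φ(3),φ(4)) = (4,5) ∈ E(G2) ✓
  (3,6) → (φ(3),φ(6)) = (1,4) ∈ E(G2) ✓
  (4,6) → (φ(4),φ(6)) = (1,5) ∈ E(G2) ✓
  (5,6) → (φ(5),φ(6)) = (1,3) ∈ E(G2) ✓
All 12 edges of G1 map to edges of G2, and |E(G1)| = |E(G2)| = 12, so φ is a bijection on edges as well as vertices. Hence G1 ≅ G2.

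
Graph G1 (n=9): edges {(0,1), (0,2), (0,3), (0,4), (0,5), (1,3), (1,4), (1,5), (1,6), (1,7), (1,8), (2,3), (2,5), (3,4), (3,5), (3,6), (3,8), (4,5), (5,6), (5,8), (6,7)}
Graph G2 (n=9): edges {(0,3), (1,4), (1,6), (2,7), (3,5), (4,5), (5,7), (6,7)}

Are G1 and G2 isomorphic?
No, not isomorphic

The graphs are NOT isomorphic.

Connected components of G1: 1 component(s) with vertex sets [[0, 1, 2, 3, 4, 5, 6, 7, 8]], sizes [9].
Connected components of G2: 2 component(s) with vertex sets [[8], [0, 1, 2, 3, 4, 5, 6, 7]], sizes [1, 8].
The number of connected components (and the multiset of component sizes) is an isomorphism invariant — an isomorphism maps each component of G1 bijectively onto a component of G2. Since G1 has 1 component(s) and G2 has 2, they cannot be isomorphic.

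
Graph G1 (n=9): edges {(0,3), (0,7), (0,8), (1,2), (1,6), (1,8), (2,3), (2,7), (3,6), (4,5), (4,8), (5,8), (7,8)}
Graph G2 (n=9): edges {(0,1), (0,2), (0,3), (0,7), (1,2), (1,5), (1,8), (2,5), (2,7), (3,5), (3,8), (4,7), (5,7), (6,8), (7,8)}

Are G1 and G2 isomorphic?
No, not isomorphic

The graphs are NOT isomorphic.

Counting triangles (3-cliques): G1 has 2, G2 has 4.
Triangle count is an isomorphism invariant, so differing triangle counts rule out isomorphism.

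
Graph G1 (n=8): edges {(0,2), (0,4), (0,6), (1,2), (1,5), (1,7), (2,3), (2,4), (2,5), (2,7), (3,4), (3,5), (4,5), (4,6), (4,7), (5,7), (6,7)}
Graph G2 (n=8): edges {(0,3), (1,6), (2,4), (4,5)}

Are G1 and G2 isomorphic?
No, not isomorphic

The graphs are NOT isomorphic.

Connected components of G1: 1 component(s) with vertex sets [[0, 1, 2, 3, 4, 5, 6, 7]], sizes [8].
Connected components of G2: 4 component(s) with vertex sets [[7], [0, 3], [1, 6], [2, 4, 5]], sizes [1, 2, 2, 3].
The number of connected components (and the multiset of component sizes) is an isomorphism invariant — an isomorphism maps each component of G1 bijectively onto a component of G2. Since G1 has 1 component(s) and G2 has 4, they cannot be isomorphic.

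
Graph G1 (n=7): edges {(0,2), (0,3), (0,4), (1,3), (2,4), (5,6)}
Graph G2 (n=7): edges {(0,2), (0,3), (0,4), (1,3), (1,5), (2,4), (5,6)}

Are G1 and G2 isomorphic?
No, not isomorphic

The graphs are NOT isomorphic.

Counting edges: G1 has 6 edge(s); G2 has 7 edge(s).
Edge count is an isomorphism invariant (a bijection on vertices induces a bijection on edges), so differing edge counts rule out isomorphism.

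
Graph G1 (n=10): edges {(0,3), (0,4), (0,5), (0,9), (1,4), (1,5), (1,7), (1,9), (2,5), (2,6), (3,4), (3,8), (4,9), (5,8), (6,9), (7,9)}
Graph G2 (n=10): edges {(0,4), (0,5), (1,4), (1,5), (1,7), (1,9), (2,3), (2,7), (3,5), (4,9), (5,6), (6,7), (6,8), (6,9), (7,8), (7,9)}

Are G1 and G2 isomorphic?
Yes, isomorphic

The graphs are isomorphic.
One valid mapping φ: V(G1) → V(G2): 0→1, 1→6, 2→3, 3→4, 4→9, 5→5, 6→2, 7→8, 8→0, 9→7

Verify φ preserves adjacency — for each edge of G1, its image is an edge of G2:
  (0,3) → (φ(0),φ(3)) = (1,4) ∈ E(G2) ✓
  (0,4) → (φ(0),φ(4)) = (1,9) ∈ E(G2) ✓
  (0,5) → (φ(0),φ(5)) = (1,5) ∈ E(G2) ✓
  (0,9) → (φ(0),φ(9)) = (1,7) ∈ E(G2) ✓
  (1,4) → (φ(1),φ(4)) = (6,9) ∈ E(G2) ✓
  (1,5) → (φ(1),φ(5)) = (5,6) ∈ E(G2) ✓
  (1,7) → (φ(1),φ(7)) = (6,8) ∈ E(G2) ✓
  (1,9) → (φ(1),φ(9)) = (6,7) ∈ E(G2) ✓
  (2,5) → (φ(2),φ(5)) = (3,5) ∈ E(G2) ✓
  (2,6) → (φ(2),φ(6)) = (2,3) ∈ E(G2) ✓
  (3,4) → (φ(3),φ(4)) = (4,9) ∈ E(G2) ✓
  (3,8) → (φ(3),φ(8)) = (0,4) ∈ E(G2) ✓
  (4,9) → (φ(4),φ(9)) = (7,9) ∈ E(G2) ✓
  (5,8) → (φ(5),φ(8)) = (0,5) ∈ E(G2) ✓
  (6,9) → (φ(6),φ(9)) = (2,7) ∈ E(G2) ✓
  (7,9) → (φ(7),φ(9)) = (7,8) ∈ E(G2) ✓
All 16 edges of G1 map to edges of G2, and |E(G1)| = |E(G2)| = 16, so φ is a bijection on edges as well as vertices. Hence G1 ≅ G2.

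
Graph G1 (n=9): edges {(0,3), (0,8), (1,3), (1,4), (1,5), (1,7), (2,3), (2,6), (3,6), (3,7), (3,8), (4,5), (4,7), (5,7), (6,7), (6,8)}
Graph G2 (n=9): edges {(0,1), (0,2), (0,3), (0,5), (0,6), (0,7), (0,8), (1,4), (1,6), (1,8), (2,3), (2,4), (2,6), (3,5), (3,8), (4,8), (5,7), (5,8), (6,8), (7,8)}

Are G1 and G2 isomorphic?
No, not isomorphic

The graphs are NOT isomorphic.

Degrees in G1: deg(0)=2, deg(1)=4, deg(2)=2, deg(3)=6, deg(4)=3, deg(5)=3, deg(6)=4, deg(7)=5, deg(8)=3.
Sorted degree sequence of G1: [6, 5, 4, 4, 3, 3, 3, 2, 2].
Degrees in G2: deg(0)=7, deg(1)=4, deg(2)=4, deg(3)=4, deg(4)=3, deg(5)=4, deg(6)=4, deg(7)=3, deg(8)=7.
Sorted degree sequence of G2: [7, 7, 4, 4, 4, 4, 4, 3, 3].
The (sorted) degree sequence is an isomorphism invariant, so since G1 and G2 have different degree sequences they cannot be isomorphic.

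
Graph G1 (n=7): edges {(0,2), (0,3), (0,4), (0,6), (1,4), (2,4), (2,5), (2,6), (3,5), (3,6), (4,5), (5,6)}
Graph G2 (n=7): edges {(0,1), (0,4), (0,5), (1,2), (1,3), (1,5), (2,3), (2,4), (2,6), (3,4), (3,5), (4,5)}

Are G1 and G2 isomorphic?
Yes, isomorphic

The graphs are isomorphic.
One valid mapping φ: V(G1) → V(G2): 0→4, 1→6, 2→3, 3→0, 4→2, 5→1, 6→5

Verify φ preserves adjacency — for each edge of G1, its image is an edge of G2:
  (0,2) → (φ(0),φ(2)) = (3,4) ∈ E(G2) ✓
  (0,3) → (φ(0),φ(3)) = (0,4) ∈ E(G2) ✓
  (0,4) → (φ(0),φ(4)) = (2,4) ∈ E(G2) ✓
  (0,6) → (φ(0),φ(6)) = (4,5) ∈ E(G2) ✓
  (1,4) → (φ(1),φ(4)) = (2,6) ∈ E(G2) ✓
  (2,4) → (φ(2),φ(4)) = (2,3) ∈ E(G2) ✓
  (2,5) → (φ(2),φ(5)) = (1,3) ∈ E(G2) ✓
  (2,6) → (φ(2),φ(6)) = (3,5) ∈ E(G2) ✓
  (3,5) → (φ(3),φ(5)) = (0,1) ∈ E(G2) ✓
  (3,6) → (φ(3),φ(6)) = (0,5) ∈ E(G2) ✓
  (4,5) → (φ(4),φ(5)) = (1,2) ∈ E(G2) ✓
  (5,6) → (φ(5),φ(6)) = (1,5) ∈ E(G2) ✓
All 12 edges of G1 map to edges of G2, and |E(G1)| = |E(G2)| = 12, so φ is a bijection on edges as well as vertices. Hence G1 ≅ G2.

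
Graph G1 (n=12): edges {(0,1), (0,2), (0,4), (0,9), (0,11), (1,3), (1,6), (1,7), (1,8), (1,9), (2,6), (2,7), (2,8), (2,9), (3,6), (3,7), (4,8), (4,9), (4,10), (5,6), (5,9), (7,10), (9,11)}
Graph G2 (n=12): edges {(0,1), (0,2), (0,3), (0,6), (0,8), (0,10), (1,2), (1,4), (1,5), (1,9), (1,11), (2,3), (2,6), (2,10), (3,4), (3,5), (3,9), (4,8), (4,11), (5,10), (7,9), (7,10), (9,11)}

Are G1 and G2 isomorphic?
Yes, isomorphic

The graphs are isomorphic.
One valid mapping φ: V(G1) → V(G2): 0→2, 1→1, 2→3, 3→11, 4→10, 5→8, 6→4, 7→9, 8→5, 9→0, 10→7, 11→6

Verify φ preserves adjacency — for each edge of G1, its image is an edge of G2:
  (0,1) → (φ(0),φ(1)) = (1,2) ∈ E(G2) ✓
  (0,2) → (φ(0),φ(2)) = (2,3) ∈ E(G2) ✓
  (0,4) → (φ(0),φ(4)) = (2,10) ∈ E(G2) ✓
  (0,9) → (φ(0),φ(9)) = (0,2) ∈ E(G2) ✓
  (0,11) → (φ(0),φ(11)) = (2,6) ∈ E(G2) ✓
  (1,3) → (φ(1),φ(3)) = (1,11) ∈ E(G2) ✓
  (1,6) → (φ(1),φ(6)) = (1,4) ∈ E(G2) ✓
  (1,7) → (φ(1),φ(7)) = (1,9) ∈ E(G2) ✓
  (1,8) → (φ(1),φ(8)) = (1,5) ∈ E(G2) ✓
  (1,9) → (φ(1),φ(9)) = (0,1) ∈ E(G2) ✓
  (2,6) → (φ(2),φ(6)) = (3,4) ∈ E(G2) ✓
  (2,7) → (φ(2),φ(7)) = (3,9) ∈ E(G2) ✓
  (2,8) → (φ(2),φ(8)) = (3,5) ∈ E(G2) ✓
  (2,9) → (φ(2),φ(9)) = (0,3) ∈ E(G2) ✓
  (3,6) → (φ(3),φ(6)) = (4,11) ∈ E(G2) ✓
  (3,7) → (φ(3),φ(7)) = (9,11) ∈ E(G2) ✓
  (4,8) → (φ(4),φ(8)) = (5,10) ∈ E(G2) ✓
  (4,9) → (φ(4),φ(9)) = (0,10) ∈ E(G2) ✓
  (4,10) → (φ(4),φ(10)) = (7,10) ∈ E(G2) ✓
  (5,6) → (φ(5),φ(6)) = (4,8) ∈ E(G2) ✓
  (5,9) → (φ(5),φ(9)) = (0,8) ∈ E(G2) ✓
  (7,10) → (φ(7),φ(10)) = (7,9) ∈ E(G2) ✓
  (9,11) → (φ(9),φ(11)) = (0,6) ∈ E(G2) ✓
All 23 edges of G1 map to edges of G2, and |E(G1)| = |E(G2)| = 23, so φ is a bijection on edges as well as vertices. Hence G1 ≅ G2.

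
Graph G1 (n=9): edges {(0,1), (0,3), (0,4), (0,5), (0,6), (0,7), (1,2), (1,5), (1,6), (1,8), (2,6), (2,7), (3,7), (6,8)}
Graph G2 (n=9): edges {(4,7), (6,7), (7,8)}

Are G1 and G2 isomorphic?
No, not isomorphic

The graphs are NOT isomorphic.

Connected components of G1: 1 component(s) with vertex sets [[0, 1, 2, 3, 4, 5, 6, 7, 8]], sizes [9].
Connected components of G2: 6 component(s) with vertex sets [[0], [1], [2], [3], [5], [4, 6, 7, 8]], sizes [1, 1, 1, 1, 1, 4].
The number of connected components (and the multiset of component sizes) is an isomorphism invariant — an isomorphism maps each component of G1 bijectively onto a component of G2. Since G1 has 1 component(s) and G2 has 6, they cannot be isomorphic.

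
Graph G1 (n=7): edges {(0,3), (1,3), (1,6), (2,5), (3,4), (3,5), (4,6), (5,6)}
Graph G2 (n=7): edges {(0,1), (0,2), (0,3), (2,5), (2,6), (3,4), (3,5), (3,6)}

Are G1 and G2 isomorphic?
Yes, isomorphic

The graphs are isomorphic.
One valid mapping φ: V(G1) → V(G2): 0→4, 1→6, 2→1, 3→3, 4→5, 5→0, 6→2

Verify φ preserves adjacency — for each edge of G1, its image is an edge of G2:
  (0,3) → (φ(0),φ(3)) = (3,4) ∈ E(G2) ✓
  (1,3) → (φ(1),φ(3)) = (3,6) ∈ E(G2) ✓
  (1,6) → (φ(1),φ(6)) = (2,6) ∈ E(G2) ✓
  (2,5) → (φ(2),φ(5)) = (0,1) ∈ E(G2) ✓
  (3,4) → (φ(3),φ(4)) = (3,5) ∈ E(G2) ✓
  (3,5) → (φ(3),φ(5)) = (0,3) ∈ E(G2) ✓
  (4,6) → (φ(4),φ(6)) = (2,5) ∈ E(G2) ✓
  (5,6) → (φ(5),φ(6)) = (0,2) ∈ E(G2) ✓
All 8 edges of G1 map to edges of G2, and |E(G1)| = |E(G2)| = 8, so φ is a bijection on edges as well as vertices. Hence G1 ≅ G2.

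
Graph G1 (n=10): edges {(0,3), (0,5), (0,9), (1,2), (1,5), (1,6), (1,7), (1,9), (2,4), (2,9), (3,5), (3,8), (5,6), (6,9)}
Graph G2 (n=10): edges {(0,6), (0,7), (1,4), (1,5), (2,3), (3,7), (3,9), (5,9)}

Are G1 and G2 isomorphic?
No, not isomorphic

The graphs are NOT isomorphic.

Connected components of G1: 1 component(s) with vertex sets [[0, 1, 2, 3, 4, 5, 6, 7, 8, 9]], sizes [10].
Connected components of G2: 2 component(s) with vertex sets [[8], [0, 1, 2, 3, 4, 5, 6, 7, 9]], sizes [1, 9].
The number of connected components (and the multiset of component sizes) is an isomorphism invariant — an isomorphism maps each component of G1 bijectively onto a component of G2. Since G1 has 1 component(s) and G2 has 2, they cannot be isomorphic.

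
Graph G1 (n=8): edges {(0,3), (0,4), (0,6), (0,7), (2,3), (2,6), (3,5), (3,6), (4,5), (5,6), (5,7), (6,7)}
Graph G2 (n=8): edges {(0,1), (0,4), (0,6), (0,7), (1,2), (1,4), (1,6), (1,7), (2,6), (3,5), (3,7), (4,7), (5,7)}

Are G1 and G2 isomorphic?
No, not isomorphic

The graphs are NOT isomorphic.

Degrees in G1: deg(0)=4, deg(1)=0, deg(2)=2, deg(3)=4, deg(4)=2, deg(5)=4, deg(6)=5, deg(7)=3.
Sorted degree sequence of G1: [5, 4, 4, 4, 3, 2, 2, 0].
Degrees in G2: deg(0)=4, deg(1)=5, deg(2)=2, deg(3)=2, deg(4)=3, deg(5)=2, deg(6)=3, deg(7)=5.
Sorted degree sequence of G2: [5, 5, 4, 3, 3, 2, 2, 2].
The (sorted) degree sequence is an isomorphism invariant, so since G1 and G2 have different degree sequences they cannot be isomorphic.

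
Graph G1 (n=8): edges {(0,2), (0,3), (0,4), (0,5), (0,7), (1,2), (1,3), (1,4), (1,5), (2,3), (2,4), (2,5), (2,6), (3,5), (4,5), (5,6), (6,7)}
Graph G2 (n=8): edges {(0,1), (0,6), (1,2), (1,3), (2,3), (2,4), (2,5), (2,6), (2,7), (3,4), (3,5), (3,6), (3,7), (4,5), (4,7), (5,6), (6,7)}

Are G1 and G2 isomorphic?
Yes, isomorphic

The graphs are isomorphic.
One valid mapping φ: V(G1) → V(G2): 0→6, 1→4, 2→2, 3→5, 4→7, 5→3, 6→1, 7→0

Verify φ preserves adjacency — for each edge of G1, its image is an edge of G2:
  (0,2) → (φ(0),φ(2)) = (2,6) ∈ E(G2) ✓
  (0,3) → (φ(0),φ(3)) = (5,6) ∈ E(G2) ✓
  (0,4) → (φ(0),φ(4)) = (6,7) ∈ E(G2) ✓
  (0,5) → (φ(0),φ(5)) = (3,6) ∈ E(G2) ✓
  (0,7) → (φ(0),φ(7)) = (0,6) ∈ E(G2) ✓
  (1,2) → (φ(1),φ(2)) = (2,4) ∈ E(G2) ✓
  (1,3) → (φ(1),φ(3)) = (4,5) ∈ E(G2) ✓
  (1,4) → (φ(1),φ(4)) = (4,7) ∈ E(G2) ✓
  (1,5) → (φ(1),φ(5)) = (3,4) ∈ E(G2) ✓
  (2,3) → (φ(2),φ(3)) = (2,5) ∈ E(G2) ✓
  (2,4) → (φ(2),φ(4)) = (2,7) ∈ E(G2) ✓
  (2,5) → (φ(2),φ(5)) = (2,3) ∈ E(G2) ✓
  (2,6) → (φ(2),φ(6)) = (1,2) ∈ E(G2) ✓
  (3,5) → (φ(3),φ(5)) = (3,5) ∈ E(G2) ✓
  (4,5) → (φ(4),φ(5)) = (3,7) ∈ E(G2) ✓
  (5,6) → (φ(5),φ(6)) = (1,3) ∈ E(G2) ✓
  (6,7) → (φ(6),φ(7)) = (0,1) ∈ E(G2) ✓
All 17 edges of G1 map to edges of G2, and |E(G1)| = |E(G2)| = 17, so φ is a bijection on edges as well as vertices. Hence G1 ≅ G2.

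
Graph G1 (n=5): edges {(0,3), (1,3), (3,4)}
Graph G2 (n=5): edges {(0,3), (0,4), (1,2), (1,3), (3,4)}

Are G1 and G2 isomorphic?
No, not isomorphic

The graphs are NOT isomorphic.

Counting edges: G1 has 3 edge(s); G2 has 5 edge(s).
Edge count is an isomorphism invariant (a bijection on vertices induces a bijection on edges), so differing edge counts rule out isomorphism.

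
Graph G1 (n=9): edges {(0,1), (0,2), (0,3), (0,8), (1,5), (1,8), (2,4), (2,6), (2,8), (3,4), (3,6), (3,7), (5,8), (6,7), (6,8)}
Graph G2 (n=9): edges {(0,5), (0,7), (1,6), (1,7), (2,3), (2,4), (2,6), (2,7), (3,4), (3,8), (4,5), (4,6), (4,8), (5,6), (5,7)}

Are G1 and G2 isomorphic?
Yes, isomorphic

The graphs are isomorphic.
One valid mapping φ: V(G1) → V(G2): 0→2, 1→3, 2→6, 3→7, 4→1, 5→8, 6→5, 7→0, 8→4

Verify φ preserves adjacency — for each edge of G1, its image is an edge of G2:
  (0,1) → (φ(0),φ(1)) = (2,3) ∈ E(G2) ✓
  (0,2) → (φ(0),φ(2)) = (2,6) ∈ E(G2) ✓
  (0,3) → (φ(0),φ(3)) = (2,7) ∈ E(G2) ✓
  (0,8) → (φ(0),φ(8)) = (2,4) ∈ E(G2) ✓
  (1,5) → (φ(1),φ(5)) = (3,8) ∈ E(G2) ✓
  (1,8) → (φ(1),φ(8)) = (3,4) ∈ E(G2) ✓
  (2,4) → (φ(2),φ(4)) = (1,6) ∈ E(G2) ✓
  (2,6) → (φ(2),φ(6)) = (5,6) ∈ E(G2) ✓
  (2,8) → (φ(2),φ(8)) = (4,6) ∈ E(G2) ✓
  (3,4) → (φ(3),φ(4)) = (1,7) ∈ E(G2) ✓
  (3,6) → (φ(3),φ(6)) = (5,7) ∈ E(G2) ✓
  (3,7) → (φ(3),φ(7)) = (0,7) ∈ E(G2) ✓
  (5,8) → (φ(5),φ(8)) = (4,8) ∈ E(G2) ✓
  (6,7) → (φ(6),φ(7)) = (0,5) ∈ E(G2) ✓
  (6,8) → (φ(6),φ(8)) = (4,5) ∈ E(G2) ✓
All 15 edges of G1 map to edges of G2, and |E(G1)| = |E(G2)| = 15, so φ is a bijection on edges as well as vertices. Hence G1 ≅ G2.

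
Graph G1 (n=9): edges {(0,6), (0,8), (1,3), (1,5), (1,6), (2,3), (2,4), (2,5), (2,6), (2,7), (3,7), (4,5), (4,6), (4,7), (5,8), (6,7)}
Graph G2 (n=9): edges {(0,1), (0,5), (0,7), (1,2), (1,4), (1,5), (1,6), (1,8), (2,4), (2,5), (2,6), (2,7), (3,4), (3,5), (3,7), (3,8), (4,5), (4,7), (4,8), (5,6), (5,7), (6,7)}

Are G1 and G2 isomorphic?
No, not isomorphic

The graphs are NOT isomorphic.

Counting triangles (3-cliques): G1 has 6, G2 has 19.
Triangle count is an isomorphism invariant, so differing triangle counts rule out isomorphism.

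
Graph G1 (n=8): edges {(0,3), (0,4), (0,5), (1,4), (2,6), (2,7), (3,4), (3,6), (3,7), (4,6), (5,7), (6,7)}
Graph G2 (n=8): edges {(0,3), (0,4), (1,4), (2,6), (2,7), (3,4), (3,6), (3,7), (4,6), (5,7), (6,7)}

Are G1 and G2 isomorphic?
No, not isomorphic

The graphs are NOT isomorphic.

Counting edges: G1 has 12 edge(s); G2 has 11 edge(s).
Edge count is an isomorphism invariant (a bijection on vertices induces a bijection on edges), so differing edge counts rule out isomorphism.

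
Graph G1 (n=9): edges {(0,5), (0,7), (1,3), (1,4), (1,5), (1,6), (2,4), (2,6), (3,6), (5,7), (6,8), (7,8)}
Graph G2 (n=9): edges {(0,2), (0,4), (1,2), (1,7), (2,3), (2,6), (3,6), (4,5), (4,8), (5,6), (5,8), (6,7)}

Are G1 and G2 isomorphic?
Yes, isomorphic

The graphs are isomorphic.
One valid mapping φ: V(G1) → V(G2): 0→8, 1→6, 2→1, 3→3, 4→7, 5→5, 6→2, 7→4, 8→0

Verify φ preserves adjacency — for each edge of G1, its image is an edge of G2:
  (0,5) → (φ(0),φ(5)) = (5,8) ∈ E(G2) ✓
  (0,7) → (φ(0),φ(7)) = (4,8) ∈ E(G2) ✓
  (1,3) → (φ(1),φ(3)) = (3,6) ∈ E(G2) ✓
  (1,4) → (φ(1),φ(4)) = (6,7) ∈ E(G2) ✓
  (1,5) → (φ(1),φ(5)) = (5,6) ∈ E(G2) ✓
  (1,6) → (φ(1),φ(6)) = (2,6) ∈ E(G2) ✓
  (2,4) → (φ(2),φ(4)) = (1,7) ∈ E(G2) ✓
  (2,6) → (φ(2),φ(6)) = (1,2) ∈ E(G2) ✓
  (3,6) → (φ(3),φ(6)) = (2,3) ∈ E(G2) ✓
  (5,7) → (φ(5),φ(7)) = (4,5) ∈ E(G2) ✓
  (6,8) → (φ(6),φ(8)) = (0,2) ∈ E(G2) ✓
  (7,8) → (φ(7),φ(8)) = (0,4) ∈ E(G2) ✓
All 12 edges of G1 map to edges of G2, and |E(G1)| = |E(G2)| = 12, so φ is a bijection on edges as well as vertices. Hence G1 ≅ G2.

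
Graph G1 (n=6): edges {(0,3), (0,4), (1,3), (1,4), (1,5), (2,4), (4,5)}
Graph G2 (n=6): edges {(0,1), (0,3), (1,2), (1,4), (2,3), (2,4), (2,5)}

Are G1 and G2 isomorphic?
Yes, isomorphic

The graphs are isomorphic.
One valid mapping φ: V(G1) → V(G2): 0→3, 1→1, 2→5, 3→0, 4→2, 5→4

Verify φ preserves adjacency — for each edge of G1, its image is an edge of G2:
  (0,3) → (φ(0),φ(3)) = (0,3) ∈ E(G2) ✓
  (0,4) → (φ(0),φ(4)) = (2,3) ∈ E(G2) ✓
  (1,3) → (φ(1),φ(3)) = (0,1) ∈ E(G2) ✓
  (1,4) → (φ(1),φ(4)) = (1,2) ∈ E(G2) ✓
  (1,5) → (φ(1),φ(5)) = (1,4) ∈ E(G2) ✓
  (2,4) → (φ(2),φ(4)) = (2,5) ∈ E(G2) ✓
  (4,5) → (φ(4),φ(5)) = (2,4) ∈ E(G2) ✓
All 7 edges of G1 map to edges of G2, and |E(G1)| = |E(G2)| = 7, so φ is a bijection on edges as well as vertices. Hence G1 ≅ G2.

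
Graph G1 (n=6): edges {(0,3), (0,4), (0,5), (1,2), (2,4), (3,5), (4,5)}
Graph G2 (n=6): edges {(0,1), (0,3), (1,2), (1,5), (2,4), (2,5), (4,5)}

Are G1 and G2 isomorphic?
Yes, isomorphic

The graphs are isomorphic.
One valid mapping φ: V(G1) → V(G2): 0→5, 1→3, 2→0, 3→4, 4→1, 5→2

Verify φ preserves adjacency — for each edge of G1, its image is an edge of G2:
  (0,3) → (φ(0),φ(3)) = (4,5) ∈ E(G2) ✓
  (0,4) → (φ(0),φ(4)) = (1,5) ∈ E(G2) ✓
  (0,5) → (φ(0),φ(5)) = (2,5) ∈ E(G2) ✓
  (1,2) → (φ(1),φ(2)) = (0,3) ∈ E(G2) ✓
  (2,4) → (φ(2),φ(4)) = (0,1) ∈ E(G2) ✓
  (3,5) → (φ(3),φ(5)) = (2,4) ∈ E(G2) ✓
  (4,5) → (φ(4),φ(5)) = (1,2) ∈ E(G2) ✓
All 7 edges of G1 map to edges of G2, and |E(G1)| = |E(G2)| = 7, so φ is a bijection on edges as well as vertices. Hence G1 ≅ G2.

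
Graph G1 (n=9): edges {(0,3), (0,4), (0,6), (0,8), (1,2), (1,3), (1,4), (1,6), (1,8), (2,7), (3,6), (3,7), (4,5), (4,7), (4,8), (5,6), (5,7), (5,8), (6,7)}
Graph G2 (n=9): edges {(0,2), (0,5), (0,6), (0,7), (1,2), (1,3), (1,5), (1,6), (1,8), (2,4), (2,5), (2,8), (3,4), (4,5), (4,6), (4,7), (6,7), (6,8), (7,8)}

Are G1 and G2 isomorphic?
Yes, isomorphic

The graphs are isomorphic.
One valid mapping φ: V(G1) → V(G2): 0→0, 1→4, 2→3, 3→5, 4→6, 5→8, 6→2, 7→1, 8→7

Verify φ preserves adjacency — for each edge of G1, its image is an edge of G2:
  (0,3) → (φ(0),φ(3)) = (0,5) ∈ E(G2) ✓
  (0,4) → (φ(0),φ(4)) = (0,6) ∈ E(G2) ✓
  (0,6) → (φ(0),φ(6)) = (0,2) ∈ E(G2) ✓
  (0,8) → (φ(0),φ(8)) = (0,7) ∈ E(G2) ✓
  (1,2) → (φ(1),φ(2)) = (3,4) ∈ E(G2) ✓
  (1,3) → (φ(1),φ(3)) = (4,5) ∈ E(G2) ✓
  (1,4) → (φ(1),φ(4)) = (4,6) ∈ E(G2) ✓
  (1,6) → (φ(1),φ(6)) = (2,4) ∈ E(G2) ✓
  (1,8) → (φ(1),φ(8)) = (4,7) ∈ E(G2) ✓
  (2,7) → (φ(2),φ(7)) = (1,3) ∈ E(G2) ✓
  (3,6) → (φ(3),φ(6)) = (2,5) ∈ E(G2) ✓
  (3,7) → (φ(3),φ(7)) = (1,5) ∈ E(G2) ✓
  (4,5) → (φ(4),φ(5)) = (6,8) ∈ E(G2) ✓
  (4,7) → (φ(4),φ(7)) = (1,6) ∈ E(G2) ✓
  (4,8) → (φ(4),φ(8)) = (6,7) ∈ E(G2) ✓
  (5,6) → (φ(5),φ(6)) = (2,8) ∈ E(G2) ✓
  (5,7) → (φ(5),φ(7)) = (1,8) ∈ E(G2) ✓
  (5,8) → (φ(5),φ(8)) = (7,8) ∈ E(G2) ✓
  (6,7) → (φ(6),φ(7)) = (1,2) ∈ E(G2) ✓
All 19 edges of G1 map to edges of G2, and |E(G1)| = |E(G2)| = 19, so φ is a bijection on edges as well as vertices. Hence G1 ≅ G2.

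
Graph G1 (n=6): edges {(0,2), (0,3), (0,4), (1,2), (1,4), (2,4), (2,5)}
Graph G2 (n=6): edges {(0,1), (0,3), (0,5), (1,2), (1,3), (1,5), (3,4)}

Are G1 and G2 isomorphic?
Yes, isomorphic

The graphs are isomorphic.
One valid mapping φ: V(G1) → V(G2): 0→3, 1→5, 2→1, 3→4, 4→0, 5→2

Verify φ preserves adjacency — for each edge of G1, its image is an edge of G2:
  (0,2) → (φ(0),φ(2)) = (1,3) ∈ E(G2) ✓
  (0,3) → (φ(0),φ(3)) = (3,4) ∈ E(G2) ✓
  (0,4) → (φ(0),φ(4)) = (0,3) ∈ E(G2) ✓
  (1,2) → (φ(1),φ(2)) = (1,5) ∈ E(G2) ✓
  (1,4) → (φ(1),φ(4)) = (0,5) ∈ E(G2) ✓
  (2,4) → (φ(2),φ(4)) = (0,1) ∈ E(G2) ✓
  (2,5) → (φ(2),φ(5)) = (1,2) ∈ E(G2) ✓
All 7 edges of G1 map to edges of G2, and |E(G1)| = |E(G2)| = 7, so φ is a bijection on edges as well as vertices. Hence G1 ≅ G2.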